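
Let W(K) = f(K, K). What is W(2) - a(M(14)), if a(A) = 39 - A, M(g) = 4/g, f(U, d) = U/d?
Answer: -264/7 ≈ -37.714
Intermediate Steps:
W(K) = 1 (W(K) = K/K = 1)
W(2) - a(M(14)) = 1 - (39 - 4/14) = 1 - (39 - 1*2/7) = 1 - (39 - 2/7) = 1 - 1*271/7 = 1 - 271/7 = -264/7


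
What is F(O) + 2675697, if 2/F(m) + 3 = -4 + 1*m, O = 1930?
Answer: 5145365333/1923 ≈ 2.6757e+6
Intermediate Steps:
F(m) = 2/(-7 + m) (F(m) = 2/(-3 + (-4 + 1*m)) = 2/(-3 + (-4 + m)) = 2/(-7 + m))
F(O) + 2675697 = 2/(-7 + 1930) + 2675697 = 2/1923 + 2675697 = 5145365333/1923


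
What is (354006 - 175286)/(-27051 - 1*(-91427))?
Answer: 22340/8047 ≈ 2.7762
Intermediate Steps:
(354006 - 175286)/(-27051 - 1*(-91427)) = 178720/(-27051 + 91427) = 178720/64376 = 178720*(1/64376) = 22340/8047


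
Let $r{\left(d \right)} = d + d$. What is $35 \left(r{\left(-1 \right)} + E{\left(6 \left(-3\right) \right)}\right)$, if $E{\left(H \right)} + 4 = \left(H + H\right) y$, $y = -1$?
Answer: $1050$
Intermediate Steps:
$r{\left(d \right)} = 2 d$
$E{\left(H \right)} = -4 - 2 H$ ($E{\left(H \right)} = -4 + \left(H + H\right) \left(-1\right) = -4 + 2 H \left(-1\right) = -4 - 2 H$)
$35 \left(r{\left(-1 \right)} + E{\left(6 \left(-3\right) \right)}\right) = 35 \left(2 \left(-1\right) - \left(4 + 2 \cdot 6 \left(-3\right)\right)\right) = 35 \left(-2 - -32\right) = 35 \left(-2 + \left(-4 + 36\right)\right) = 35 \left(-2 + 32\right) = 35 \cdot 30 = 1050$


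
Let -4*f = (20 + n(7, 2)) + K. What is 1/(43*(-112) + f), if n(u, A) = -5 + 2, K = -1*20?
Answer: -4/19261 ≈ -0.00020767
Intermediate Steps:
K = -20
n(u, A) = -3
f = ¾ (f = -((20 - 3) - 20)/4 = -(17 - 20)/4 = -¼*(-3) = ¾ ≈ 0.75000)
1/(43*(-112) + f) = 1/(43*(-112) + ¾) = 1/(-4816 + ¾) = 1/(-19261/4) = -4/19261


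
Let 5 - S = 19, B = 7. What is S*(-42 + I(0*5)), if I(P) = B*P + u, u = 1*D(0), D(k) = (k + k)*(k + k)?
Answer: 588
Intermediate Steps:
D(k) = 4*k² (D(k) = (2*k)*(2*k) = 4*k²)
S = -14 (S = 5 - 1*19 = 5 - 19 = -14)
u = 0 (u = 1*(4*0²) = 1*(4*0) = 1*0 = 0)
I(P) = 7*P (I(P) = 7*P + 0 = 7*P)
S*(-42 + I(0*5)) = -14*(-42 + 7*(0*5)) = -14*(-42 + 7*0) = -14*(-42 + 0) = -14*(-42) = 588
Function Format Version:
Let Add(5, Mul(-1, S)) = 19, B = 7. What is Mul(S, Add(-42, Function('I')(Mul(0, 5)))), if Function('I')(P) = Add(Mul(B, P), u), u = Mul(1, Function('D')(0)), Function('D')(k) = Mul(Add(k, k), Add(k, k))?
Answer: 588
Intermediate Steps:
Function('D')(k) = Mul(4, Pow(k, 2)) (Function('D')(k) = Mul(Mul(2, k), Mul(2, k)) = Mul(4, Pow(k, 2)))
S = -14 (S = Add(5, Mul(-1, 19)) = Add(5, -19) = -14)
u = 0 (u = Mul(1, Mul(4, Pow(0, 2))) = Mul(1, Mul(4, 0)) = Mul(1, 0) = 0)
Function('I')(P) = Mul(7, P) (Function('I')(P) = Add(Mul(7, P), 0) = Mul(7, P))
Mul(S, Add(-42, Function('I')(Mul(0, 5)))) = Mul(-14, Add(-42, Mul(7, Mul(0, 5)))) = Mul(-14, Add(-42, Mul(7, 0))) = Mul(-14, Add(-42, 0)) = Mul(-14, -42) = 588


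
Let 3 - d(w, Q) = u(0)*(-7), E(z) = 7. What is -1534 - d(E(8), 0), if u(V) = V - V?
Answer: -1537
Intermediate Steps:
u(V) = 0
d(w, Q) = 3 (d(w, Q) = 3 - 0*(-7) = 3 - 1*0 = 3 + 0 = 3)
-1534 - d(E(8), 0) = -1534 - 1*3 = -1534 - 3 = -1537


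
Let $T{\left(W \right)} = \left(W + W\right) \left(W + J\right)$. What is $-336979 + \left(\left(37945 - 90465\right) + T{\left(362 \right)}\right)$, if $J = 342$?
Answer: $120197$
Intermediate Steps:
$T{\left(W \right)} = 2 W \left(342 + W\right)$ ($T{\left(W \right)} = \left(W + W\right) \left(W + 342\right) = 2 W \left(342 + W\right)$)
$-336979 + \left(\left(37945 - 90465\right) + T{\left(362 \right)}\right) = -336979 + \left(\left(37945 - 90465\right) + 2 \cdot 362 \left(342 + 362\right)\right) = -336979 - \left(52520 - 509696\right) = -336979 + \left(-52520 + 509696\right) = -336979 + 457176 = 120197$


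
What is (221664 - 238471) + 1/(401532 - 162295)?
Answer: -4020856258/239237 ≈ -16807.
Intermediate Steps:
(221664 - 238471) + 1/(401532 - 162295) = -16807 + 1/239237 = -4020856258/239237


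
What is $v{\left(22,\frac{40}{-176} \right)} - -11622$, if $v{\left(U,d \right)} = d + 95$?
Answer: $\frac{257769}{22} \approx 11717.0$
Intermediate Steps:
$v{\left(U,d \right)} = 95 + d$
$v{\left(22,\frac{40}{-176} \right)} - -11622 = \left(95 + \frac{40}{-176}\right) - -11622 = \left(95 + 40 \left(- \frac{1}{176}\right)\right) + 11622 = \left(95 - \frac{5}{22}\right) + 11622 = \frac{2085}{22} + 11622 = \frac{257769}{22}$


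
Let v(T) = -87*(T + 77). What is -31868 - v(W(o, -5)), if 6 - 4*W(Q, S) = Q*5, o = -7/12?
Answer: -399601/16 ≈ -24975.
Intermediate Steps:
o = -7/12 (o = -7*1/12 = -7/12 ≈ -0.58333)
W(Q, S) = 3/2 - 5*Q/4 (W(Q, S) = 3/2 - Q*5/4 = 3/2 - 5*Q/4)
v(T) = -6699 - 87*T (v(T) = -87*(77 + T) = -6699 - 87*T)
-31868 - v(W(o, -5)) = -31868 - (-6699 - 87*(3/2 - 5/4*(-7/12))) = -31868 - (-6699 - 87*(3/2 + 35/48)) = -31868 - (-6699 - 87*107/48) = -31868 - (-6699 - 3103/16) = -31868 - 1*(-110287/16) = -31868 + 110287/16 = -399601/16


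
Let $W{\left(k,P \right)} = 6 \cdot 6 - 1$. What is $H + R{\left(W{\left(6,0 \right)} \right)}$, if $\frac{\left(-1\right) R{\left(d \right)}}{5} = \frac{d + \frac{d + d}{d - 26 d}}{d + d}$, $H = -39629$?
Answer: $- \frac{13871023}{350} \approx -39632.0$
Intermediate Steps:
$W{\left(k,P \right)} = 35$ ($W{\left(k,P \right)} = 36 - 1 = 35$)
$R{\left(d \right)} = - \frac{5 \left(- \frac{2}{25} + d\right)}{2 d}$ ($R{\left(d \right)} = - 5 \frac{d + \frac{d + d}{d - 26 d}}{d + d} = - 5 \frac{d + \frac{2 d}{\left(-25\right) d}}{2 d} = - 5 \left(d + 2 d \left(- \frac{1}{25 d}\right)\right) \frac{1}{2 d} = - 5 \left(d - \frac{2}{25}\right) \frac{1}{2 d} = - 5 \left(- \frac{2}{25} + d\right) \frac{1}{2 d} = - 5 \frac{- \frac{2}{25} + d}{2 d} = - \frac{5 \left(- \frac{2}{25} + d\right)}{2 d}$)
$H + R{\left(W{\left(6,0 \right)} \right)} = -39629 + \frac{2 - 875}{10 \cdot 35} = -39629 + \frac{1}{10} \cdot \frac{1}{35} \left(2 - 875\right) = -39629 + \frac{1}{10} \cdot \frac{1}{35} \left(-873\right) = -39629 - \frac{873}{350} = - \frac{13871023}{350}$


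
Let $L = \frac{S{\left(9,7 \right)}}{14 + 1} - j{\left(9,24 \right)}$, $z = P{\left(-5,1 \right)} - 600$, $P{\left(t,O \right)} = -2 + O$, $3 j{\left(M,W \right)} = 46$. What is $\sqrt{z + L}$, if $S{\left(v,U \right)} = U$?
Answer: $\frac{i \sqrt{138570}}{15} \approx 24.817 i$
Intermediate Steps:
$j{\left(M,W \right)} = \frac{46}{3}$ ($j{\left(M,W \right)} = \frac{1}{3} \cdot 46 = \frac{46}{3}$)
$z = -601$ ($z = \left(-2 + 1\right) - 600 = -1 - 600 = -601$)
$L = - \frac{223}{15}$ ($L = \frac{7}{14 + 1} - \frac{46}{3} = \frac{7}{15} - \frac{46}{3} = - \frac{223}{15} \approx -14.867$)
$\sqrt{z + L} = \sqrt{-601 - \frac{223}{15}} = \sqrt{- \frac{9238}{15}} = \frac{i \sqrt{138570}}{15}$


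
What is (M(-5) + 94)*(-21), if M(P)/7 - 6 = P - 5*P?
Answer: -5796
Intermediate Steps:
M(P) = 42 - 28*P (M(P) = 42 + 7*(P - 5*P) = 42 + 7*(-4*P) = 42 - 28*P)
(M(-5) + 94)*(-21) = ((42 - 28*(-5)) + 94)*(-21) = ((42 + 140) + 94)*(-21) = (182 + 94)*(-21) = 276*(-21) = -5796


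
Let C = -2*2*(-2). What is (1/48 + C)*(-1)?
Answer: -385/48 ≈ -8.0208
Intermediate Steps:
C = 8 (C = -4*(-2) = 8)
(1/48 + C)*(-1) = (1/48 + 8)*(-1) = (385/48)*(-1) = -385/48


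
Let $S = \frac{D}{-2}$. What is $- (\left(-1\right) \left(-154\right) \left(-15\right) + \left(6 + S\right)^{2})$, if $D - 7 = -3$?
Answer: $2294$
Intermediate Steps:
$D = 4$ ($D = 7 - 3 = 4$)
$S = -2$ ($S = \frac{4}{-2} = 4 \left(- \frac{1}{2}\right) = -2$)
$- (\left(-1\right) \left(-154\right) \left(-15\right) + \left(6 + S\right)^{2}) = - (\left(-1\right) \left(-154\right) \left(-15\right) + \left(6 - 2\right)^{2}) = - (154 \left(-15\right) + 4^{2}) = - (-2310 + 16) = \left(-1\right) \left(-2294\right) = 2294$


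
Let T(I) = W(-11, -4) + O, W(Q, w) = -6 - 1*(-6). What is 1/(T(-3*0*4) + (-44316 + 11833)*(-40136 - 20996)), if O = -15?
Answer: 1/1985750741 ≈ 5.0359e-10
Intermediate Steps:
W(Q, w) = 0 (W(Q, w) = -6 + 6 = 0)
T(I) = -15 (T(I) = 0 - 15 = -15)
1/(T(-3*0*4) + (-44316 + 11833)*(-40136 - 20996)) = 1/(-15 + (-44316 + 11833)*(-40136 - 20996)) = 1/(-15 - 32483*(-61132)) = 1/(-15 + 1985750756) = 1/1985750741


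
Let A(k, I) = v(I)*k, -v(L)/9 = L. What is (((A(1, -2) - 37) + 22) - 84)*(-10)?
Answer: 810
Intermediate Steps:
v(L) = -9*L
A(k, I) = -9*I*k (A(k, I) = (-9*I)*k = -9*I*k)
(((A(1, -2) - 37) + 22) - 84)*(-10) = (((-9*(-2)*1 - 37) + 22) - 84)*(-10) = (((18 - 37) + 22) - 84)*(-10) = ((-19 + 22) - 84)*(-10) = (3 - 84)*(-10) = -81*(-10) = 810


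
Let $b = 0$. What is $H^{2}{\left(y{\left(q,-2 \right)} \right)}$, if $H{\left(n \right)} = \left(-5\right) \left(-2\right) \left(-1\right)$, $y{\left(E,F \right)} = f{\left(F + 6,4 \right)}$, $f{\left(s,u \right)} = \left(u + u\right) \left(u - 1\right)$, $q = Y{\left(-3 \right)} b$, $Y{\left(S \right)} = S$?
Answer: $100$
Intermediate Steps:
$q = 0$ ($q = \left(-3\right) 0 = 0$)
$f{\left(s,u \right)} = 2 u \left(-1 + u\right)$
$y{\left(E,F \right)} = 24$ ($y{\left(E,F \right)} = 2 \cdot 4 \left(-1 + 4\right) = 2 \cdot 4 \cdot 3 = 24$)
$H{\left(n \right)} = -10$ ($H{\left(n \right)} = 10 \left(-1\right) = -10$)
$H^{2}{\left(y{\left(q,-2 \right)} \right)} = \left(-10\right)^{2} = 100$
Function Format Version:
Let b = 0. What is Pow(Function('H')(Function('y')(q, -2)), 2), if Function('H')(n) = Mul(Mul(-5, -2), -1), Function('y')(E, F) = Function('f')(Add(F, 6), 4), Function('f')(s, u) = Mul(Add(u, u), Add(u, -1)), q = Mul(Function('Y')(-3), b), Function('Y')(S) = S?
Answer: 100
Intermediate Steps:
q = 0 (q = Mul(-3, 0) = 0)
Function('f')(s, u) = Mul(2, u, Add(-1, u)) (Function('f')(s, u) = Mul(Mul(2, u), Add(-1, u)) = Mul(2, u, Add(-1, u)))
Function('y')(E, F) = 24 (Function('y')(E, F) = Mul(2, 4, Add(-1, 4)) = Mul(2, 4, 3) = 24)
Function('H')(n) = -10 (Function('H')(n) = Mul(10, -1) = -10)
Pow(Function('H')(Function('y')(q, -2)), 2) = Pow(-10, 2) = 100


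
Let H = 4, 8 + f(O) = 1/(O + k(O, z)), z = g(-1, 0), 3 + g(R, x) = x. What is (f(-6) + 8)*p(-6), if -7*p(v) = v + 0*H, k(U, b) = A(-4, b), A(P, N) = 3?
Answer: -2/7 ≈ -0.28571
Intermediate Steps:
g(R, x) = -3 + x
z = -3 (z = -3 + 0 = -3)
k(U, b) = 3
f(O) = -8 + 1/(3 + O) (f(O) = -8 + 1/(O + 3) = -8 + 1/(3 + O))
p(v) = -v/7 (p(v) = -(v + 0*4)/7 = -(v + 0)/7 = -v/7)
(f(-6) + 8)*p(-6) = ((-23 - 8*(-6))/(3 - 6) + 8)*(-⅐*(-6)) = ((-23 + 48)/(-3) + 8)*(6/7) = (-⅓*25 + 8)*(6/7) = (-25/3 + 8)*(6/7) = -⅓*6/7 = -2/7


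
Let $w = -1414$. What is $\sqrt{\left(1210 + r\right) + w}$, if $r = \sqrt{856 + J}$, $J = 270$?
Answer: $\sqrt{-204 + \sqrt{1126}} \approx 13.055 i$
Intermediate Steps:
$r = \sqrt{1126}$ ($r = \sqrt{856 + 270} = \sqrt{1126} \approx 33.556$)
$\sqrt{\left(1210 + r\right) + w} = \sqrt{\left(1210 + \sqrt{1126}\right) - 1414} = \sqrt{-204 + \sqrt{1126}}$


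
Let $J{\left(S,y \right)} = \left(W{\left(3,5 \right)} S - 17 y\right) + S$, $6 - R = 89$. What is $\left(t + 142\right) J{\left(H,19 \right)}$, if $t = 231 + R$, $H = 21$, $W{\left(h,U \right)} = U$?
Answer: $-57130$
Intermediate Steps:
$R = -83$ ($R = 6 - 89 = -83$)
$t = 148$ ($t = 231 - 83 = 148$)
$J{\left(S,y \right)} = - 17 y + 6 S$ ($J{\left(S,y \right)} = \left(5 S - 17 y\right) + S = \left(- 17 y + 5 S\right) + S = - 17 y + 6 S$)
$\left(t + 142\right) J{\left(H,19 \right)} = \left(148 + 142\right) \left(\left(-17\right) 19 + 6 \cdot 21\right) = 290 \left(-323 + 126\right) = 290 \left(-197\right) = -57130$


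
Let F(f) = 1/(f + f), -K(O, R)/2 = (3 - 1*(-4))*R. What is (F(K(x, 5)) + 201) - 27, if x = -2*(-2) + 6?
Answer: 24359/140 ≈ 173.99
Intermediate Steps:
x = 10 (x = 4 + 6 = 10)
K(O, R) = -14*R (K(O, R) = -2*(3 - 1*(-4))*R = -2*(3 + 4)*R = -14*R)
F(f) = 1/(2*f)
(F(K(x, 5)) + 201) - 27 = (1/(2*((-14*5))) + 201) - 27 = ((1/2)/(-70) + 201) - 27 = ((1/2)*(-1/70) + 201) - 27 = (-1/140 + 201) - 27 = 28139/140 - 27 = 24359/140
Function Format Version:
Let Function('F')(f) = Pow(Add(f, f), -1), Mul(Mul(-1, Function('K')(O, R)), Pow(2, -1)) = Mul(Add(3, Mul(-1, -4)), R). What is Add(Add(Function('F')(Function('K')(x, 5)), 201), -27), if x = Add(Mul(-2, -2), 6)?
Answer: Rational(24359, 140) ≈ 173.99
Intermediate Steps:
x = 10 (x = Add(4, 6) = 10)
Function('K')(O, R) = Mul(-14, R) (Function('K')(O, R) = Mul(-2, Mul(Add(3, Mul(-1, -4)), R)) = Mul(-2, Mul(Add(3, 4), R)) = Mul(-2, Mul(7, R)) = Mul(-14, R))
Function('F')(f) = Mul(Rational(1, 2), Pow(f, -1)) (Function('F')(f) = Pow(Mul(2, f), -1) = Mul(Rational(1, 2), Pow(f, -1)))
Add(Add(Function('F')(Function('K')(x, 5)), 201), -27) = Add(Add(Mul(Rational(1, 2), Pow(Mul(-14, 5), -1)), 201), -27) = Add(Add(Mul(Rational(1, 2), Pow(-70, -1)), 201), -27) = Add(Add(Mul(Rational(1, 2), Rational(-1, 70)), 201), -27) = Add(Add(Rational(-1, 140), 201), -27) = Add(Rational(28139, 140), -27) = Rational(24359, 140)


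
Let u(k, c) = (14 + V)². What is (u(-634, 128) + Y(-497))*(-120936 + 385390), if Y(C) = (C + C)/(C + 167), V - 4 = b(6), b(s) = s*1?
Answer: 25265141798/165 ≈ 1.5312e+8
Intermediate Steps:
b(s) = s
V = 10 (V = 4 + 6 = 10)
Y(C) = 2*C/(167 + C) (Y(C) = (2*C)/(167 + C) = 2*C/(167 + C))
u(k, c) = 576 (u(k, c) = (14 + 10)² = 24² = 576)
(u(-634, 128) + Y(-497))*(-120936 + 385390) = (576 + 2*(-497)/(167 - 497))*(-120936 + 385390) = (576 + 2*(-497)/(-330))*264454 = (576 + 2*(-497)*(-1/330))*264454 = (576 + 497/165)*264454 = (95537/165)*264454 = 25265141798/165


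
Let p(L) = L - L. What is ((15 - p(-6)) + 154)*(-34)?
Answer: -5746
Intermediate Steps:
p(L) = 0
((15 - p(-6)) + 154)*(-34) = ((15 - 1*0) + 154)*(-34) = ((15 + 0) + 154)*(-34) = (15 + 154)*(-34) = 169*(-34) = -5746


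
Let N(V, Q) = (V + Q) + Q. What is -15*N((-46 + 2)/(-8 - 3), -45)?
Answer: 1290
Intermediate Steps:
N(V, Q) = V + 2*Q (N(V, Q) = (Q + V) + Q = V + 2*Q)
-15*N((-46 + 2)/(-8 - 3), -45) = -15*((-46 + 2)/(-8 - 3) + 2*(-45)) = -15*(-44/(-11) - 90) = -15*(-44*(-1/11) - 90) = -15*(4 - 90) = -15*(-86) = 1290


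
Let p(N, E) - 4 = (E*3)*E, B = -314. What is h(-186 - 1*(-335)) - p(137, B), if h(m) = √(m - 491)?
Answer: -295792 + 3*I*√38 ≈ -2.9579e+5 + 18.493*I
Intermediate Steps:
h(m) = √(-491 + m)
p(N, E) = 4 + 3*E² (p(N, E) = 4 + (E*3)*E = 4 + (3*E)*E = 4 + 3*E²)
h(-186 - 1*(-335)) - p(137, B) = √(-491 + (-186 - 1*(-335))) - (4 + 3*(-314)²) = √(-491 + (-186 + 335)) - (4 + 3*98596) = √(-491 + 149) - (4 + 295788) = √(-342) - 1*295792 = 3*I*√38 - 295792 = -295792 + 3*I*√38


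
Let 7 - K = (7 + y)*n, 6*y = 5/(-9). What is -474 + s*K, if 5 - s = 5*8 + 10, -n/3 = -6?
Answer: 4806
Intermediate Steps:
n = 18 (n = -3*(-6) = 18)
y = -5/54 (y = (5/(-9))/6 = (5*(-⅑))/6 = (⅙)*(-5/9) = -5/54 ≈ -0.092593)
K = -352/3 (K = 7 - (7 - 5/54)*18 = 7 - 373*18/54 = 7 - 1*373/3 = 7 - 373/3 = -352/3 ≈ -117.33)
s = -45 (s = 5 - (5*8 + 10) = 5 - (40 + 10) = 5 - 1*50 = 5 - 50 = -45)
-474 + s*K = -474 - 45*(-352/3) = -474 + 5280 = 4806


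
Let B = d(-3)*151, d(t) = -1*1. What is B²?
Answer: 22801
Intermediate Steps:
d(t) = -1
B = -151 (B = -1*151 = -151)
B² = (-151)² = 22801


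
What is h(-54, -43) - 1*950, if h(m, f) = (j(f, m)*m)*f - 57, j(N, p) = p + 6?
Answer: -112463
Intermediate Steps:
j(N, p) = 6 + p
h(m, f) = -57 + f*m*(6 + m) (h(m, f) = ((6 + m)*m)*f - 57 = (m*(6 + m))*f - 57 = f*m*(6 + m) - 57 = -57 + f*m*(6 + m))
h(-54, -43) - 1*950 = (-57 - 43*(-54)*(6 - 54)) - 1*950 = (-57 - 43*(-54)*(-48)) - 950 = (-57 - 111456) - 950 = -111513 - 950 = -112463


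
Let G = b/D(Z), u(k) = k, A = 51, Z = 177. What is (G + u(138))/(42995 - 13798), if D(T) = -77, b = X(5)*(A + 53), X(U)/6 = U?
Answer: 7506/2248169 ≈ 0.0033387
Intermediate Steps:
X(U) = 6*U
b = 3120 (b = (6*5)*(51 + 53) = 30*104 = 3120)
G = -3120/77 (G = 3120/(-77) = 3120*(-1/77) = -3120/77 ≈ -40.519)
(G + u(138))/(42995 - 13798) = (-3120/77 + 138)/(42995 - 13798) = (7506/77)/29197 = (7506/77)*(1/29197) = 7506/2248169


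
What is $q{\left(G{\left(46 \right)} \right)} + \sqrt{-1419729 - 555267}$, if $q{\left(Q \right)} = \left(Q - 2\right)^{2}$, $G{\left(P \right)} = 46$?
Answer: $1936 + 6 i \sqrt{54861} \approx 1936.0 + 1405.3 i$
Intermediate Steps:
$q{\left(Q \right)} = \left(-2 + Q\right)^{2}$
$q{\left(G{\left(46 \right)} \right)} + \sqrt{-1419729 - 555267} = \left(-2 + 46\right)^{2} + \sqrt{-1419729 - 555267} = 44^{2} + \sqrt{-1974996} = 1936 + 6 i \sqrt{54861}$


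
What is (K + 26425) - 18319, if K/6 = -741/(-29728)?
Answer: 120489807/14864 ≈ 8106.1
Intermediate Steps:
K = 2223/14864 (K = 6*(-741/(-29728)) = 6*(-741*(-1/29728)) = 6*(741/29728) = 2223/14864 ≈ 0.14956)
(K + 26425) - 18319 = (2223/14864 + 26425) - 18319 = 392783423/14864 - 18319 = 120489807/14864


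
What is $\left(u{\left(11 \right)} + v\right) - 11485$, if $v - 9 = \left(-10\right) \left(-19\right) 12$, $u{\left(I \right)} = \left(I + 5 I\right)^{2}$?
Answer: $-4840$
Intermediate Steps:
$u{\left(I \right)} = 36 I^{2}$ ($u{\left(I \right)} = \left(6 I\right)^{2} = 36 I^{2}$)
$v = 2289$ ($v = 9 + \left(-10\right) \left(-19\right) 12 = 9 + 190 \cdot 12 = 9 + 2280 = 2289$)
$\left(u{\left(11 \right)} + v\right) - 11485 = \left(36 \cdot 11^{2} + 2289\right) - 11485 = \left(36 \cdot 121 + 2289\right) - 11485 = \left(4356 + 2289\right) - 11485 = 6645 - 11485 = -4840$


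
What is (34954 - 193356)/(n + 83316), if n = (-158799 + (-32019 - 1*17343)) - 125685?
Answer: 79201/125265 ≈ 0.63227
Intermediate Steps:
n = -333846 (n = (-158799 + (-32019 - 17343)) - 125685 = (-158799 - 49362) - 125685 = -208161 - 125685 = -333846)
(34954 - 193356)/(n + 83316) = (34954 - 193356)/(-333846 + 83316) = -158402/(-250530) = -158402*(-1/250530) = 79201/125265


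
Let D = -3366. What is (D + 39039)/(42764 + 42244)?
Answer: 47/112 ≈ 0.41964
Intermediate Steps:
(D + 39039)/(42764 + 42244) = (-3366 + 39039)/(42764 + 42244) = 35673/85008 = 35673*(1/85008) = 47/112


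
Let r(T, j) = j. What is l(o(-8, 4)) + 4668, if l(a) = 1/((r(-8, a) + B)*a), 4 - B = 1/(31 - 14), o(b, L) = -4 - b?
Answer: 2520737/540 ≈ 4668.0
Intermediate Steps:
B = 67/17 (B = 4 - 1/(31 - 14) = 4 - 1/17 = 67/17 ≈ 3.9412)
l(a) = 1/(a*(67/17 + a)) (l(a) = 1/((a + 67/17)*a) = 1/((67/17 + a)*a) = 1/(a*(67/17 + a)))
l(o(-8, 4)) + 4668 = 17/((-4 - 1*(-8))*(67 + 17*(-4 - 1*(-8)))) + 4668 = 17/((-4 + 8)*(67 + 17*(-4 + 8))) + 4668 = 17/(4*(67 + 17*4)) + 4668 = 17*(¼)/(67 + 68) + 4668 = 17*(¼)/135 + 4668 = 17*(¼)*(1/135) + 4668 = 17/540 + 4668 = 2520737/540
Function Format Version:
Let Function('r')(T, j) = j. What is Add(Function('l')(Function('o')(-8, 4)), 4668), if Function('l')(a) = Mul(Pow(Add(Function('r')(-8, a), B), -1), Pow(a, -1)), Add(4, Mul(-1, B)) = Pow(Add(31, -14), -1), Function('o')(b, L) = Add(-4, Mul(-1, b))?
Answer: Rational(2520737, 540) ≈ 4668.0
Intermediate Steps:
B = Rational(67, 17) (B = Add(4, Mul(-1, Pow(Add(31, -14), -1))) = Add(4, Mul(-1, Pow(17, -1))) = Add(4, Mul(-1, Rational(1, 17))) = Add(4, Rational(-1, 17)) = Rational(67, 17) ≈ 3.9412)
Function('l')(a) = Mul(Pow(a, -1), Pow(Add(Rational(67, 17), a), -1)) (Function('l')(a) = Mul(Pow(Add(a, Rational(67, 17)), -1), Pow(a, -1)) = Mul(Pow(Add(Rational(67, 17), a), -1), Pow(a, -1)) = Mul(Pow(a, -1), Pow(Add(Rational(67, 17), a), -1)))
Add(Function('l')(Function('o')(-8, 4)), 4668) = Add(Mul(17, Pow(Add(-4, Mul(-1, -8)), -1), Pow(Add(67, Mul(17, Add(-4, Mul(-1, -8)))), -1)), 4668) = Add(Mul(17, Pow(Add(-4, 8), -1), Pow(Add(67, Mul(17, Add(-4, 8))), -1)), 4668) = Add(Mul(17, Pow(4, -1), Pow(Add(67, Mul(17, 4)), -1)), 4668) = Add(Mul(17, Rational(1, 4), Pow(Add(67, 68), -1)), 4668) = Add(Mul(17, Rational(1, 4), Pow(135, -1)), 4668) = Add(Mul(17, Rational(1, 4), Rational(1, 135)), 4668) = Add(Rational(17, 540), 4668) = Rational(2520737, 540)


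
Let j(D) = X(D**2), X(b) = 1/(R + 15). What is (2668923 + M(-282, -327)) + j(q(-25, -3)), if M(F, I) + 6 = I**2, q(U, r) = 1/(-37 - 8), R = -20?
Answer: 13879229/5 ≈ 2.7758e+6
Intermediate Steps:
q(U, r) = -1/45 (q(U, r) = 1/(-45) = -1/45)
M(F, I) = -6 + I**2
X(b) = -1/5 (X(b) = 1/(-20 + 15) = 1/(-5) = -1/5)
j(D) = -1/5
(2668923 + M(-282, -327)) + j(q(-25, -3)) = (2668923 + (-6 + (-327)**2)) - 1/5 = (2668923 + (-6 + 106929)) - 1/5 = (2668923 + 106923) - 1/5 = 2775846 - 1/5 = 13879229/5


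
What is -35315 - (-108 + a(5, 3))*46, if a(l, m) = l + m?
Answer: -30715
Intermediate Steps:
-35315 - (-108 + a(5, 3))*46 = -35315 - (-108 + (5 + 3))*46 = -35315 - (-108 + 8)*46 = -35315 - (-100)*46 = -35315 - 1*(-4600) = -35315 + 4600 = -30715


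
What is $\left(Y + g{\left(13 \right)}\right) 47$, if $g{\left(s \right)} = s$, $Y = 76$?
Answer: $4183$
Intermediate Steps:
$\left(Y + g{\left(13 \right)}\right) 47 = \left(76 + 13\right) 47 = 89 \cdot 47 = 4183$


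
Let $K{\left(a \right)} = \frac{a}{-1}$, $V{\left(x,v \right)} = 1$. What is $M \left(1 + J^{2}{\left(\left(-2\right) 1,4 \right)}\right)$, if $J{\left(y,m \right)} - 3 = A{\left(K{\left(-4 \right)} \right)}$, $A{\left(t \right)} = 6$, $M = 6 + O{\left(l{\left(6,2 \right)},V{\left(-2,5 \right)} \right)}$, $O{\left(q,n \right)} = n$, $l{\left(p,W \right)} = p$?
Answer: $574$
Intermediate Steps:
$M = 7$ ($M = 6 + 1 = 7$)
$K{\left(a \right)} = - a$ ($K{\left(a \right)} = a \left(-1\right) = - a$)
$J{\left(y,m \right)} = 9$ ($J{\left(y,m \right)} = 3 + 6 = 9$)
$M \left(1 + J^{2}{\left(\left(-2\right) 1,4 \right)}\right) = 7 \left(1 + 9^{2}\right) = 7 \left(1 + 81\right) = 7 \cdot 82 = 574$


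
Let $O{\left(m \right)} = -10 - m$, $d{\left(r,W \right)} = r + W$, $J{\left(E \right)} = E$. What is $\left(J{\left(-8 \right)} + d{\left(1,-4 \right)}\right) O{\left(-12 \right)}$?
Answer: $-22$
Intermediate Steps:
$d{\left(r,W \right)} = W + r$
$\left(J{\left(-8 \right)} + d{\left(1,-4 \right)}\right) O{\left(-12 \right)} = \left(-8 + \left(-4 + 1\right)\right) \left(-10 - -12\right) = \left(-8 - 3\right) \left(-10 + 12\right) = \left(-11\right) 2 = -22$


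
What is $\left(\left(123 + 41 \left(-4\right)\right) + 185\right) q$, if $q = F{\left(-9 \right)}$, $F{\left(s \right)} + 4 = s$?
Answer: $-1872$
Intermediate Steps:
$F{\left(s \right)} = -4 + s$
$q = -13$ ($q = -4 - 9 = -13$)
$\left(\left(123 + 41 \left(-4\right)\right) + 185\right) q = \left(\left(123 + 41 \left(-4\right)\right) + 185\right) \left(-13\right) = \left(\left(123 - 164\right) + 185\right) \left(-13\right) = \left(-41 + 185\right) \left(-13\right) = 144 \left(-13\right) = -1872$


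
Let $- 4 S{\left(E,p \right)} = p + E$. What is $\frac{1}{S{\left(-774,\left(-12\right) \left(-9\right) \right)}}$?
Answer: $\frac{2}{333} \approx 0.006006$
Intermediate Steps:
$S{\left(E,p \right)} = - \frac{E}{4} - \frac{p}{4}$ ($S{\left(E,p \right)} = - \frac{p + E}{4} = - \frac{E + p}{4} = - \frac{E}{4} - \frac{p}{4}$)
$\frac{1}{S{\left(-774,\left(-12\right) \left(-9\right) \right)}} = \frac{1}{\left(- \frac{1}{4}\right) \left(-774\right) - \frac{\left(-12\right) \left(-9\right)}{4}} = \frac{1}{\frac{387}{2} - 27} = \frac{1}{\frac{333}{2}} = \frac{2}{333}$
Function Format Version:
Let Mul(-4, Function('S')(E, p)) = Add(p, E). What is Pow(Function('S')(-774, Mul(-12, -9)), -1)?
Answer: Rational(2, 333) ≈ 0.0060060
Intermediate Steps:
Function('S')(E, p) = Add(Mul(Rational(-1, 4), E), Mul(Rational(-1, 4), p)) (Function('S')(E, p) = Mul(Rational(-1, 4), Add(p, E)) = Mul(Rational(-1, 4), Add(E, p)) = Add(Mul(Rational(-1, 4), E), Mul(Rational(-1, 4), p)))
Pow(Function('S')(-774, Mul(-12, -9)), -1) = Pow(Add(Mul(Rational(-1, 4), -774), Mul(Rational(-1, 4), Mul(-12, -9))), -1) = Pow(Add(Rational(387, 2), Mul(Rational(-1, 4), 108)), -1) = Pow(Add(Rational(387, 2), -27), -1) = Pow(Rational(333, 2), -1) = Rational(2, 333)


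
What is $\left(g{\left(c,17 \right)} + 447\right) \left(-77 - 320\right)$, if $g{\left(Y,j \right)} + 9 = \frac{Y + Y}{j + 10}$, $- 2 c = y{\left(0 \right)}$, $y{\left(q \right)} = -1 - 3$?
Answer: $- \frac{4696510}{27} \approx -1.7394 \cdot 10^{5}$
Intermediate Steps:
$y{\left(q \right)} = -4$ ($y{\left(q \right)} = -1 - 3 = -4$)
$c = 2$ ($c = \left(- \frac{1}{2}\right) \left(-4\right) = 2$)
$g{\left(Y,j \right)} = -9 + \frac{2 Y}{10 + j}$ ($g{\left(Y,j \right)} = -9 + \frac{Y + Y}{j + 10} = -9 + \frac{2 Y}{10 + j}$)
$\left(g{\left(c,17 \right)} + 447\right) \left(-77 - 320\right) = \left(\frac{-90 - 153 + 2 \cdot 2}{10 + 17} + 447\right) \left(-77 - 320\right) = \left(\frac{-90 - 153 + 4}{27} + 447\right) \left(-397\right) = \left(\frac{1}{27} \left(-239\right) + 447\right) \left(-397\right) = \left(- \frac{239}{27} + 447\right) \left(-397\right) = \frac{11830}{27} \left(-397\right) = - \frac{4696510}{27}$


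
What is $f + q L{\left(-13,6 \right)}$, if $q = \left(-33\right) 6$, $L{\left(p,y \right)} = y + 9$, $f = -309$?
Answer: $-3279$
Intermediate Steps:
$L{\left(p,y \right)} = 9 + y$
$q = -198$
$f + q L{\left(-13,6 \right)} = -309 - 198 \left(9 + 6\right) = -309 - 2970 = -3279$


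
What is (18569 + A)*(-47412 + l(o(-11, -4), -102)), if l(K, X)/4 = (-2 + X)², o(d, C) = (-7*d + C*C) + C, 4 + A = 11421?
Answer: -124381928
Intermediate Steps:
A = 11417 (A = -4 + 11421 = 11417)
o(d, C) = C + C² - 7*d (o(d, C) = (-7*d + C²) + C = (C² - 7*d) + C = C + C² - 7*d)
l(K, X) = 4*(-2 + X)²
(18569 + A)*(-47412 + l(o(-11, -4), -102)) = (18569 + 11417)*(-47412 + 4*(-2 - 102)²) = 29986*(-47412 + 4*(-104)²) = 29986*(-47412 + 4*10816) = 29986*(-47412 + 43264) = 29986*(-4148) = -124381928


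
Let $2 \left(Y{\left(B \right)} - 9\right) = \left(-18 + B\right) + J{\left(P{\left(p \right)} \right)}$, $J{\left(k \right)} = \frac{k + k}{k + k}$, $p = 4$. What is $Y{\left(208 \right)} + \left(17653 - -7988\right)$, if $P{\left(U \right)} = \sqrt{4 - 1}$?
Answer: $\frac{51491}{2} \approx 25746.0$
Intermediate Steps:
$P{\left(U \right)} = \sqrt{3}$
$J{\left(k \right)} = 1$ ($J{\left(k \right)} = \frac{2 k}{2 k} = 2 k \frac{1}{2 k} = 1$)
$Y{\left(B \right)} = \frac{1}{2} + \frac{B}{2}$ ($Y{\left(B \right)} = 9 + \frac{\left(-18 + B\right) + 1}{2} = 9 + \frac{-17 + B}{2} = 9 + \left(- \frac{17}{2} + \frac{B}{2}\right) = \frac{1}{2} + \frac{B}{2}$)
$Y{\left(208 \right)} + \left(17653 - -7988\right) = \left(\frac{1}{2} + \frac{1}{2} \cdot 208\right) + \left(17653 - -7988\right) = \left(\frac{1}{2} + 104\right) + \left(17653 + 7988\right) = \frac{209}{2} + 25641 = \frac{51491}{2}$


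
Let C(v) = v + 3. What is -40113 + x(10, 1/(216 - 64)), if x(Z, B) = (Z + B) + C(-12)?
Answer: -6097023/152 ≈ -40112.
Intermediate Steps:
C(v) = 3 + v
x(Z, B) = -9 + B + Z (x(Z, B) = (Z + B) + (3 - 12) = (B + Z) - 9 = -9 + B + Z)
-40113 + x(10, 1/(216 - 64)) = -40113 + (-9 + 1/(216 - 64) + 10) = -40113 + (-9 + 1/152 + 10) = -40113 + 153/152 = -6097023/152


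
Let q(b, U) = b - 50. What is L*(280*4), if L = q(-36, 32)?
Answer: -96320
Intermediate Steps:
q(b, U) = -50 + b
L = -86 (L = -50 - 36 = -86)
L*(280*4) = -24080*4 = -86*1120 = -96320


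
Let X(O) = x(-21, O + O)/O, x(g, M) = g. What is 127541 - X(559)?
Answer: 71295440/559 ≈ 1.2754e+5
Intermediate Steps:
X(O) = -21/O
127541 - X(559) = 127541 - (-21)/559 = 127541 - 1*(-21/559) = 127541 + 21/559 = 71295440/559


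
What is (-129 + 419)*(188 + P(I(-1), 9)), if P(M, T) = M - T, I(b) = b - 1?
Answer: 51330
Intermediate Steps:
I(b) = -1 + b
(-129 + 419)*(188 + P(I(-1), 9)) = (-129 + 419)*(188 + ((-1 - 1) - 1*9)) = 290*(188 + (-2 - 9)) = 290*(188 - 11) = 290*177 = 51330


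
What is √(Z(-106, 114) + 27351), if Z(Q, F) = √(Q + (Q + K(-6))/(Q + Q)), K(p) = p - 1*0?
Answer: √(76828959 + 53*I*√296270)/53 ≈ 165.38 + 0.031049*I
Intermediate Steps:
K(p) = p (K(p) = p + 0 = p)
Z(Q, F) = √(Q + (-6 + Q)/(2*Q)) (Z(Q, F) = √(Q + (Q - 6)/(Q + Q)) = √(Q + (-6 + Q)/((2*Q))) = √(Q + (-6 + Q)*(1/(2*Q))) = √(Q + (-6 + Q)/(2*Q)))
√(Z(-106, 114) + 27351) = √(√(2 - 12/(-106) + 4*(-106))/2 + 27351) = √(√(2 - 12*(-1/106) - 424)/2 + 27351) = √(√(2 + 6/53 - 424)/2 + 27351) = √(√(-22360/53)/2 + 27351) = √((2*I*√296270/53)/2 + 27351) = √(I*√296270/53 + 27351) = √(27351 + I*√296270/53)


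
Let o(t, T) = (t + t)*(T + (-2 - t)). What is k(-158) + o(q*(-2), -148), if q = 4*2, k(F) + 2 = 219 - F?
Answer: 4663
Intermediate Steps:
k(F) = 217 - F (k(F) = -2 + (219 - F) = 217 - F)
q = 8
o(t, T) = 2*t*(-2 + T - t) (o(t, T) = (2*t)*(-2 + T - t) = 2*t*(-2 + T - t))
k(-158) + o(q*(-2), -148) = (217 - 1*(-158)) + 2*(8*(-2))*(-2 - 148 - 8*(-2)) = (217 + 158) + 2*(-16)*(-2 - 148 - 1*(-16)) = 375 + 2*(-16)*(-2 - 148 + 16) = 375 + 2*(-16)*(-134) = 375 + 4288 = 4663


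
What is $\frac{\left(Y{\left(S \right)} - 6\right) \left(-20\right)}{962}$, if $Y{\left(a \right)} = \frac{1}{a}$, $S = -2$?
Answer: $\frac{5}{37} \approx 0.13514$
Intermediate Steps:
$\frac{\left(Y{\left(S \right)} - 6\right) \left(-20\right)}{962} = \frac{\left(\frac{1}{-2} - 6\right) \left(-20\right)}{962} = \left(- \frac{1}{2} - 6\right) \left(-20\right) \frac{1}{962} = \left(- \frac{13}{2}\right) \left(-20\right) \frac{1}{962} = 130 \cdot \frac{1}{962} = \frac{5}{37}$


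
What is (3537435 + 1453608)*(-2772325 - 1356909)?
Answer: -20609184451062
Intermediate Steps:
(3537435 + 1453608)*(-2772325 - 1356909) = 4991043*(-4129234) = -20609184451062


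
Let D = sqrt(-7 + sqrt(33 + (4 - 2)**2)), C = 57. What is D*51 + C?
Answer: 57 + 51*sqrt(-7 + sqrt(37)) ≈ 57.0 + 48.844*I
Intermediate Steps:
D = sqrt(-7 + sqrt(37)) (D = sqrt(-7 + sqrt(33 + 2**2)) = sqrt(-7 + sqrt(33 + 4)) = sqrt(-7 + sqrt(37)) ≈ 0.95773*I)
D*51 + C = sqrt(-7 + sqrt(37))*51 + 57 = 51*sqrt(-7 + sqrt(37)) + 57 = 57 + 51*sqrt(-7 + sqrt(37))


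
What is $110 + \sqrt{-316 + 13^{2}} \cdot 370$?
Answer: $110 + 2590 i \sqrt{3} \approx 110.0 + 4486.0 i$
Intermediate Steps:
$110 + \sqrt{-316 + 13^{2}} \cdot 370 = 110 + \sqrt{-316 + 169} \cdot 370 = 110 + \sqrt{-147} \cdot 370 = 110 + 7 i \sqrt{3} \cdot 370 = 110 + 2590 i \sqrt{3}$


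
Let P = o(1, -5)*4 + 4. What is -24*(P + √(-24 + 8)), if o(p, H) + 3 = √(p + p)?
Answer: 192 - 96*I - 96*√2 ≈ 56.235 - 96.0*I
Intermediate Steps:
o(p, H) = -3 + √2*√p (o(p, H) = -3 + √(p + p) = -3 + √(2*p) = -3 + √2*√p)
P = -8 + 4*√2 (P = (-3 + √2*√1)*4 + 4 = (-3 + √2*1)*4 + 4 = (-3 + √2)*4 + 4 = (-12 + 4*√2) + 4 = -8 + 4*√2 ≈ -2.3431)
-24*(P + √(-24 + 8)) = -24*((-8 + 4*√2) + √(-24 + 8)) = -24*((-8 + 4*√2) + √(-16)) = -24*((-8 + 4*√2) + 4*I) = -24*(-8 + 4*I + 4*√2) = 192 - 96*I - 96*√2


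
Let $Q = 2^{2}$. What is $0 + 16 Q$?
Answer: $64$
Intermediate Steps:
$Q = 4$
$0 + 16 Q = 0 + 16 \cdot 4 = 0 + 64 = 64$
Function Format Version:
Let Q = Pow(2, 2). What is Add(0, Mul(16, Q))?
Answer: 64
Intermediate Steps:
Q = 4
Add(0, Mul(16, Q)) = Add(0, Mul(16, 4)) = Add(0, 64) = 64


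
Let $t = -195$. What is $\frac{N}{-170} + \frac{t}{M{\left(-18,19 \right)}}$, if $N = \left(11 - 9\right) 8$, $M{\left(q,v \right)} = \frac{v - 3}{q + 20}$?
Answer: $- \frac{16639}{680} \approx -24.469$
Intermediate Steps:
$M{\left(q,v \right)} = \frac{-3 + v}{20 + q}$
$N = 16$ ($N = 2 \cdot 8 = 16$)
$\frac{N}{-170} + \frac{t}{M{\left(-18,19 \right)}} = \frac{16}{-170} - \frac{195}{\frac{1}{20 - 18} \left(-3 + 19\right)} = 16 \left(- \frac{1}{170}\right) - \frac{195}{\frac{1}{2} \cdot 16} = - \frac{8}{85} - \frac{195}{\frac{1}{2} \cdot 16} = - \frac{8}{85} - \frac{195}{8} = - \frac{16639}{680}$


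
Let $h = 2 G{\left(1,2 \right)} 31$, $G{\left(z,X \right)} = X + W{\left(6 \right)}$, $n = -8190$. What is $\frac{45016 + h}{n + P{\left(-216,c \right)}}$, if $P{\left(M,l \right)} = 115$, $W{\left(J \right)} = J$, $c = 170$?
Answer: $- \frac{45512}{8075} \approx -5.6362$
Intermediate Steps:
$G{\left(z,X \right)} = 6 + X$ ($G{\left(z,X \right)} = X + 6 = 6 + X$)
$h = 496$ ($h = 2 \left(6 + 2\right) 31 = 2 \cdot 8 \cdot 31 = 16 \cdot 31 = 496$)
$\frac{45016 + h}{n + P{\left(-216,c \right)}} = \frac{45016 + 496}{-8190 + 115} = \frac{45512}{-8075} = 45512 \left(- \frac{1}{8075}\right) = - \frac{45512}{8075}$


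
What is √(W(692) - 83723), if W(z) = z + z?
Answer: I*√82339 ≈ 286.95*I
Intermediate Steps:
W(z) = 2*z
√(W(692) - 83723) = √(2*692 - 83723) = √(1384 - 83723) = √(-82339) = I*√82339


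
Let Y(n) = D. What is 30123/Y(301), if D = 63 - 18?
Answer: 3347/5 ≈ 669.40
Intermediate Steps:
D = 45
Y(n) = 45
30123/Y(301) = 30123/45 = 30123*(1/45) = 3347/5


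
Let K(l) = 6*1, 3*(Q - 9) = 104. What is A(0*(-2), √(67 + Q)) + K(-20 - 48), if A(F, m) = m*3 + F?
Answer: 6 + 2*√249 ≈ 37.559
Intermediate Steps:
Q = 131/3 (Q = 9 + (⅓)*104 = 9 + 104/3 = 131/3 ≈ 43.667)
A(F, m) = F + 3*m (A(F, m) = 3*m + F = F + 3*m)
K(l) = 6
A(0*(-2), √(67 + Q)) + K(-20 - 48) = (0*(-2) + 3*√(67 + 131/3)) + 6 = (0 + 3*√(332/3)) + 6 = (0 + 3*(2*√249/3)) + 6 = (0 + 2*√249) + 6 = 2*√249 + 6 = 6 + 2*√249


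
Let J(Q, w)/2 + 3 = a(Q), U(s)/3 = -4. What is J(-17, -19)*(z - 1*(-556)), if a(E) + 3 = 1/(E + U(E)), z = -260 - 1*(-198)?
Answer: -172900/29 ≈ -5962.1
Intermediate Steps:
z = -62 (z = -260 + 198 = -62)
U(s) = -12 (U(s) = 3*(-4) = -12)
a(E) = -3 + 1/(-12 + E) (a(E) = -3 + 1/(E - 12) = -3 + 1/(-12 + E))
J(Q, w) = -6 + 2*(37 - 3*Q)/(-12 + Q) (J(Q, w) = -6 + 2*((37 - 3*Q)/(-12 + Q)) = -6 + 2*(37 - 3*Q)/(-12 + Q))
J(-17, -19)*(z - 1*(-556)) = (2*(73 - 6*(-17))/(-12 - 17))*(-62 - 1*(-556)) = (2*(73 + 102)/(-29))*(-62 + 556) = (2*(-1/29)*175)*494 = -350/29*494 = -172900/29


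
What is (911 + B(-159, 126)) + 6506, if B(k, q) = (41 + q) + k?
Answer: 7425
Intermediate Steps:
B(k, q) = 41 + k + q
(911 + B(-159, 126)) + 6506 = (911 + (41 - 159 + 126)) + 6506 = (911 + 8) + 6506 = 919 + 6506 = 7425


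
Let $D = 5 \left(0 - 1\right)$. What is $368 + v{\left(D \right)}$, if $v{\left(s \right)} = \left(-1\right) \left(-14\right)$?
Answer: $382$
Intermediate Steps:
$D = -5$ ($D = 5 \left(-1\right) = -5$)
$v{\left(s \right)} = 14$
$368 + v{\left(D \right)} = 368 + 14 = 382$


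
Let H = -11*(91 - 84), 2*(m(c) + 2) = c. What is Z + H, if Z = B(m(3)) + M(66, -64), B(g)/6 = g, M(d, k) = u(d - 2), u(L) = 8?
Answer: -72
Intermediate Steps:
M(d, k) = 8
m(c) = -2 + c/2
B(g) = 6*g
Z = 5 (Z = 6*(-2 + (½)*3) + 8 = 6*(-2 + 3/2) + 8 = 6*(-½) + 8 = -3 + 8 = 5)
H = -77 (H = -11*7 = -77)
Z + H = 5 - 77 = -72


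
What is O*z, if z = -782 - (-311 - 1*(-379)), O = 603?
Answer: -512550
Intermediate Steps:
z = -850 (z = -782 - (-311 + 379) = -782 - 1*68 = -782 - 68 = -850)
O*z = 603*(-850) = -512550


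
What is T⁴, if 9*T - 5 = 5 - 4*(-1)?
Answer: 38416/6561 ≈ 5.8552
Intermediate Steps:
T = 14/9 (T = 5/9 + (5 - 4*(-1))/9 = 5/9 + (5 + 4)/9 = 5/9 + (⅑)*9 = 5/9 + 1 = 14/9 ≈ 1.5556)
T⁴ = (14/9)⁴ = 38416/6561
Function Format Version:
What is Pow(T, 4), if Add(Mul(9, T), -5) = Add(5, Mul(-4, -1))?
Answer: Rational(38416, 6561) ≈ 5.8552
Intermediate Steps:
T = Rational(14, 9) (T = Add(Rational(5, 9), Mul(Rational(1, 9), Add(5, Mul(-4, -1)))) = Add(Rational(5, 9), Mul(Rational(1, 9), Add(5, 4))) = Add(Rational(5, 9), Mul(Rational(1, 9), 9)) = Add(Rational(5, 9), 1) = Rational(14, 9) ≈ 1.5556)
Pow(T, 4) = Pow(Rational(14, 9), 4) = Rational(38416, 6561)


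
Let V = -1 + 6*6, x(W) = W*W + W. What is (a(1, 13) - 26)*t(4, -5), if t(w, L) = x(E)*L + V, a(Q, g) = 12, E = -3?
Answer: -70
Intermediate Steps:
x(W) = W + W² (x(W) = W² + W = W + W²)
V = 35 (V = -1 + 36 = 35)
t(w, L) = 35 + 6*L (t(w, L) = (-3*(1 - 3))*L + 35 = (-3*(-2))*L + 35 = 6*L + 35 = 35 + 6*L)
(a(1, 13) - 26)*t(4, -5) = (12 - 26)*(35 + 6*(-5)) = -14*(35 - 30) = -14*5 = -70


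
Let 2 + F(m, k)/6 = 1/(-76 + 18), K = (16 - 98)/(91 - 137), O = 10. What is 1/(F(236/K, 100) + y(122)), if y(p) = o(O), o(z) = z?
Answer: -29/61 ≈ -0.47541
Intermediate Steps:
K = 41/23 (K = -82/(-46) = -82*(-1/46) = 41/23 ≈ 1.7826)
y(p) = 10
F(m, k) = -351/29 (F(m, k) = -12 + 6/(-76 + 18) = -12 + 6/(-58) = -12 + 6*(-1/58) = -12 - 3/29 = -351/29)
1/(F(236/K, 100) + y(122)) = 1/(-351/29 + 10) = 1/(-61/29) = -29/61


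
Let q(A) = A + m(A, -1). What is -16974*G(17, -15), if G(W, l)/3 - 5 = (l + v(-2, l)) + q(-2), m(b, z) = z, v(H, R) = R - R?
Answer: 661986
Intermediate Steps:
v(H, R) = 0
q(A) = -1 + A (q(A) = A - 1 = -1 + A)
G(W, l) = 6 + 3*l (G(W, l) = 15 + 3*((l + 0) + (-1 - 2)) = 15 + 3*(l - 3) = 15 + 3*(-3 + l) = 15 + (-9 + 3*l) = 6 + 3*l)
-16974*G(17, -15) = -16974*(6 + 3*(-15)) = -16974*(6 - 45) = -16974*(-39) = 661986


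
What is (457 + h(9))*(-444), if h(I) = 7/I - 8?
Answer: -599104/3 ≈ -1.9970e+5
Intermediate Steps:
h(I) = -8 + 7/I
(457 + h(9))*(-444) = (457 + (-8 + 7/9))*(-444) = (457 - 65/9)*(-444) = (4048/9)*(-444) = -599104/3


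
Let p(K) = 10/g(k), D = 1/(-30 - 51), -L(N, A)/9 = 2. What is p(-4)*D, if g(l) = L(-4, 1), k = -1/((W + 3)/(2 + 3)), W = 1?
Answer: 5/729 ≈ 0.0068587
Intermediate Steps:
L(N, A) = -18 (L(N, A) = -9*2 = -18)
k = -5/4 (k = -1/((1 + 3)/(2 + 3)) = -1/(4/5) = -1/(4*(⅕)) = -1/⅘ = -1*5/4 = -5/4 ≈ -1.2500)
g(l) = -18
D = -1/81 (D = 1/(-81) = -1/81 ≈ -0.012346)
p(K) = -5/9 (p(K) = 10/(-18) = 10*(-1/18) = -5/9)
p(-4)*D = -5/9*(-1/81) = 5/729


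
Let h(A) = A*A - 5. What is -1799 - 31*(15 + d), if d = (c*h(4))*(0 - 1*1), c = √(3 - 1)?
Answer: -2264 + 341*√2 ≈ -1781.8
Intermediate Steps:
h(A) = -5 + A² (h(A) = A² - 5 = -5 + A²)
c = √2 ≈ 1.4142
d = -11*√2 (d = (√2*(-5 + 4²))*(0 - 1*1) = (√2*(-5 + 16))*(0 - 1) = (√2*11)*(-1) = (11*√2)*(-1) = -11*√2 ≈ -15.556)
-1799 - 31*(15 + d) = -1799 - 31*(15 - 11*√2) = -1799 + (-465 + 341*√2) = -2264 + 341*√2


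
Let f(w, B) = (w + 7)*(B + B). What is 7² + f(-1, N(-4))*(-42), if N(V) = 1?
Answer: -455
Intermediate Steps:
f(w, B) = 2*B*(7 + w) (f(w, B) = (7 + w)*(2*B) = 2*B*(7 + w))
7² + f(-1, N(-4))*(-42) = 7² + (2*1*(7 - 1))*(-42) = 49 + (2*1*6)*(-42) = 49 + 12*(-42) = 49 - 504 = -455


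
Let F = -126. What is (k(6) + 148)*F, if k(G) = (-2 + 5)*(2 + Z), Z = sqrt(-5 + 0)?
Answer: -19404 - 378*I*sqrt(5) ≈ -19404.0 - 845.23*I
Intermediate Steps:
Z = I*sqrt(5) (Z = sqrt(-5) = I*sqrt(5) ≈ 2.2361*I)
k(G) = 6 + 3*I*sqrt(5) (k(G) = (-2 + 5)*(2 + I*sqrt(5)) = 3*(2 + I*sqrt(5)) = 6 + 3*I*sqrt(5))
(k(6) + 148)*F = ((6 + 3*I*sqrt(5)) + 148)*(-126) = (154 + 3*I*sqrt(5))*(-126) = -19404 - 378*I*sqrt(5)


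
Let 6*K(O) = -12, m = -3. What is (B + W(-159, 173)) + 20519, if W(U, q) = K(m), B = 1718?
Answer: 22235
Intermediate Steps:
K(O) = -2 (K(O) = (1/6)*(-12) = -2)
W(U, q) = -2
(B + W(-159, 173)) + 20519 = (1718 - 2) + 20519 = 1716 + 20519 = 22235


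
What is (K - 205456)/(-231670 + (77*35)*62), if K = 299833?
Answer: -94377/64580 ≈ -1.4614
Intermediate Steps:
(K - 205456)/(-231670 + (77*35)*62) = (299833 - 205456)/(-231670 + (77*35)*62) = 94377/(-231670 + 2695*62) = 94377/(-231670 + 167090) = 94377/(-64580) = 94377*(-1/64580) = -94377/64580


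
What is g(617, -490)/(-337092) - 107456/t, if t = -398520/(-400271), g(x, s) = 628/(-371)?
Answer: -56031973458599807/519160024215 ≈ -1.0793e+5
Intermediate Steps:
g(x, s) = -628/371 (g(x, s) = 628*(-1/371) = -628/371)
t = 398520/400271 (t = -398520*(-1/400271) = 398520/400271 ≈ 0.99563)
g(617, -490)/(-337092) - 107456/t = -628/371/(-337092) - 107456/398520/400271 = -628/371*(-1/337092) - 107456*400271/398520 = 157/31265283 - 5376440072/49815 = -56031973458599807/519160024215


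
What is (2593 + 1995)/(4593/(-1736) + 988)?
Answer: 7964768/1710575 ≈ 4.6562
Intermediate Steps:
(2593 + 1995)/(4593/(-1736) + 988) = 4588/(4593*(-1/1736) + 988) = 4588/(-4593/1736 + 988) = 4588/(1710575/1736) = 4588*(1736/1710575) = 7964768/1710575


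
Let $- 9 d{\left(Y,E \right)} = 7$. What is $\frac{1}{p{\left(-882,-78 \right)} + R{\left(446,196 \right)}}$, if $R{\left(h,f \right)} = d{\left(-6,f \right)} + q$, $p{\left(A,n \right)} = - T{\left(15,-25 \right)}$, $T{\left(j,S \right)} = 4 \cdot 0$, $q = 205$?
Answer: $\frac{9}{1838} \approx 0.0048966$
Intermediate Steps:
$d{\left(Y,E \right)} = - \frac{7}{9}$ ($d{\left(Y,E \right)} = \left(- \frac{1}{9}\right) 7 = - \frac{7}{9}$)
$T{\left(j,S \right)} = 0$
$p{\left(A,n \right)} = 0$ ($p{\left(A,n \right)} = \left(-1\right) 0 = 0$)
$R{\left(h,f \right)} = \frac{1838}{9}$ ($R{\left(h,f \right)} = - \frac{7}{9} + 205 = \frac{1838}{9}$)
$\frac{1}{p{\left(-882,-78 \right)} + R{\left(446,196 \right)}} = \frac{1}{0 + \frac{1838}{9}} = \frac{1}{\frac{1838}{9}} = \frac{9}{1838}$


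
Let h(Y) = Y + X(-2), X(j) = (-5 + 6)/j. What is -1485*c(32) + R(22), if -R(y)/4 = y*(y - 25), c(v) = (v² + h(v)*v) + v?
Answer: -3064776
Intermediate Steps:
X(j) = 1/j
h(Y) = -½ + Y (h(Y) = Y + 1/(-2) = Y - ½ = -½ + Y)
c(v) = v + v² + v*(-½ + v) (c(v) = (v² + (-½ + v)*v) + v = (v² + v*(-½ + v)) + v = v + v² + v*(-½ + v))
R(y) = -4*y*(-25 + y) (R(y) = -4*y*(y - 25) = -4*y*(-25 + y))
-1485*c(32) + R(22) = -1485*32*(1 + 4*32)/2 + 4*22*(25 - 1*22) = -1485*32*(1 + 128)/2 + 4*22*(25 - 22) = -1485*32*129/2 + 4*22*3 = -1485*2064 + 264 = -3065040 + 264 = -3064776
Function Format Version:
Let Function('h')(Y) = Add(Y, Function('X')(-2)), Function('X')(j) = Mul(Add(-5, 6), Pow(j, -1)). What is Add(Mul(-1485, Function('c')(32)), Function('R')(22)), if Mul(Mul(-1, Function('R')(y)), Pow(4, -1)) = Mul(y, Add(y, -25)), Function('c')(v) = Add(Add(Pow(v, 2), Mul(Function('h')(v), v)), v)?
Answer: -3064776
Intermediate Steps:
Function('X')(j) = Pow(j, -1) (Function('X')(j) = Mul(1, Pow(j, -1)) = Pow(j, -1))
Function('h')(Y) = Add(Rational(-1, 2), Y) (Function('h')(Y) = Add(Y, Pow(-2, -1)) = Add(Y, Rational(-1, 2)) = Add(Rational(-1, 2), Y))
Function('c')(v) = Add(v, Pow(v, 2), Mul(v, Add(Rational(-1, 2), v))) (Function('c')(v) = Add(Add(Pow(v, 2), Mul(Add(Rational(-1, 2), v), v)), v) = Add(Add(Pow(v, 2), Mul(v, Add(Rational(-1, 2), v))), v) = Add(v, Pow(v, 2), Mul(v, Add(Rational(-1, 2), v))))
Function('R')(y) = Mul(-4, y, Add(-25, y)) (Function('R')(y) = Mul(-4, Mul(y, Add(y, -25))) = Mul(-4, Mul(y, Add(-25, y))) = Mul(-4, y, Add(-25, y)))
Add(Mul(-1485, Function('c')(32)), Function('R')(22)) = Add(Mul(-1485, Mul(Rational(1, 2), 32, Add(1, Mul(4, 32)))), Mul(4, 22, Add(25, Mul(-1, 22)))) = Add(Mul(-1485, Mul(Rational(1, 2), 32, Add(1, 128))), Mul(4, 22, Add(25, -22))) = Add(Mul(-1485, Mul(Rational(1, 2), 32, 129)), Mul(4, 22, 3)) = Add(Mul(-1485, 2064), 264) = Add(-3065040, 264) = -3064776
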